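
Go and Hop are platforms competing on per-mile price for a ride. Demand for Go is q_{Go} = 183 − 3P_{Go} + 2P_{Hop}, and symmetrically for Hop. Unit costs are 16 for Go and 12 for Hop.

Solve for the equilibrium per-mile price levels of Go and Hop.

57, 55.5

Go's profit: π = (P_{Go} − 16)(183 − 3P_{Go} + 2P_{Hop}).
∂π/∂P_{Go} = 231 − 6P_{Go} + 2P_{Hop} = 0 ⇒ P_{Go} = 38.5 + (1/3)P_{Hop}.
Similarly P_{Hop} = 36.5 + (1/3)P_{Go}.
Solving the two reaction functions simultaneously: (1 − (1/3)(1/3))P_{Go} = 38.5 + (1/3)·36.5, so (8/9)P_{Go} = 152/3 and P_{Go} = 57.
Then P_{Hop} = 36.5 + (1/3)·57 = 55.5.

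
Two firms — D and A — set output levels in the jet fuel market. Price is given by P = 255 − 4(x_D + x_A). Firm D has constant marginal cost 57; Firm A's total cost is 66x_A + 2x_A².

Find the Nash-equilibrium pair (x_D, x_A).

20.25, 9

Firm D's profit: π = x_D(255 − 4(x_D + x_A)) − 57x_D.
∂π/∂x_D = 198 − 8x_D − 4x_A = 0, so x_D = 24.75 − 0.5x_A.
For A: ∂π/∂x_A = 189 − 12x_A − 4x_D = 0 ⇒ x_A = 15.75 − (1/3)x_D.
Solving the two reaction functions simultaneously: (1 − (−0.5)(−1/3))x_D = 24.75 − 0.5·15.75, so (5/6)x_D = 16.875 and x_D = 20.25.
Then x_A = 15.75 − (1/3)·20.25 = 9.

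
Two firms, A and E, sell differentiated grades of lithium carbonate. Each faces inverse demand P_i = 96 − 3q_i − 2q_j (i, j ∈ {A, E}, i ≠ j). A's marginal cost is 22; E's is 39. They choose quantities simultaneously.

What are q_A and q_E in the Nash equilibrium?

Firm A's profit: π = q_A(96 − 3q_A − 2q_E) − 22q_A.
∂π/∂q_A = 74 − 6q_A − 2q_E = 0 ⇒ q_A = 37/3 − (1/3)q_E.
Similarly q_E = 9.5 − (1/3)q_A.
Solving the two reaction functions simultaneously: (1 − (−1/3)(−1/3))q_A = 37/3 − (1/3)·9.5, so (8/9)q_A = 55/6 and q_A = 10.3125.
Then q_E = 9.5 − (1/3)·10.3125 = 6.0625.

10.3125, 6.0625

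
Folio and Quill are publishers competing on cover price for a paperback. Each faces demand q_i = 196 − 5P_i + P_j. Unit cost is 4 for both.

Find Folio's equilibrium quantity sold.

Folio's profit: π = (P_{Folio} − 4)(196 − 5P_{Folio} + P_{Quill}).
∂π/∂P_{Folio} = 216 − 10P_{Folio} + P_{Quill} = 0 ⇒ P_{Folio} = 21.6 + 0.1P_{Quill}.
Setting P_{Folio} = P_{Quill} in the reaction function: P_{Folio} = 21.6 + 0.1P_{Folio}, so P_{Folio} = 21.6 / 0.9 = 24.
q_{Folio} = 196 − 5·24 + 24 = 100.

100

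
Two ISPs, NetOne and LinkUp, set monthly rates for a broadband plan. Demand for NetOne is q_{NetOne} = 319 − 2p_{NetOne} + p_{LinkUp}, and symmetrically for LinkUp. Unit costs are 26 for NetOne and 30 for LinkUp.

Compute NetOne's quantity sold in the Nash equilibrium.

196.4

NetOne's profit: π = (p_{NetOne} − 26)(319 − 2p_{NetOne} + p_{LinkUp}).
∂π/∂p_{NetOne} = 371 − 4p_{NetOne} + p_{LinkUp} = 0 ⇒ p_{NetOne} = 92.75 + 0.25p_{LinkUp}.
Similarly p_{LinkUp} = 94.75 + 0.25p_{NetOne}.
Substituting the second reaction function into the first: p_{NetOne} = 92.75 + 0.25(94.75 + 0.25p_{NetOne}), which gives 0.9375p_{NetOne} = 116.4375 ⇒ p_{NetOne} = 124.2.
Then p_{LinkUp} = 94.75 + 0.25·124.2 = 125.8.
q_{NetOne} = 319 − 2·124.2 + 125.8 = 196.4.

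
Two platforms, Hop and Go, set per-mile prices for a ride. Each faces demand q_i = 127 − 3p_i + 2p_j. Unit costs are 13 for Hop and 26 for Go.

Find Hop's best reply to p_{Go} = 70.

51

Hop's profit: π = (p_{Hop} − 13)(127 − 3p_{Hop} + 2p_{Go}).
∂π/∂p_{Hop} = 166 − 6p_{Hop} + 2p_{Go} = 0 ⇒ p_{Hop} = 83/3 + (1/3)p_{Go}.
At p_{Go} = 70: p_{Hop} = 83/3 + (1/3)·70 = 51.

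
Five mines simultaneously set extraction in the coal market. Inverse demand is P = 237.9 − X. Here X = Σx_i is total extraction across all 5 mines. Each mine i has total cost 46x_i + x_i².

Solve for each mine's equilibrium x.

A representative mine's profit is π_i = x_i(237.9 − X) − 46x_i − x_i², with X = x_i + Σ_{j≠i} x_j.
First-order condition: 191.9 − 4x_i − Σ_{j≠i} x_j = 0.
In a symmetric equilibrium every mine chooses the same x, so Σ_{j≠i} x_j = 4x. The condition becomes 191.9 − 8x = 0, giving x = 191.9/8 = 23.9875.

23.9875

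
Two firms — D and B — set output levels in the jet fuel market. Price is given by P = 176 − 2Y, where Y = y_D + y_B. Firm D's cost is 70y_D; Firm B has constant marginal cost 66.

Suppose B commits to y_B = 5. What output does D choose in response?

24

Firm D's profit: π = y_D(176 − 2(y_D + y_B)) − 70y_D.
∂π/∂y_D = 106 − 4y_D − 2y_B = 0, so y_D = 26.5 − 0.5y_B.
At y_B = 5: y_D = 26.5 − 0.5·5 = 24.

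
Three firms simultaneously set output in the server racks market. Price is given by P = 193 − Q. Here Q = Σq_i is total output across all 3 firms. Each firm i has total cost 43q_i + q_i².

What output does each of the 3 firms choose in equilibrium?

A representative firm's profit is π_i = q_i(193 − Q) − 43q_i − q_i², with Q = q_i + Σ_{j≠i} q_j.
First-order condition: 150 − 4q_i − Σ_{j≠i} q_j = 0.
Imposing symmetry (q_j = q for all j) turns Σ_{j≠i} q_j into 2q, so 150 = 6q and q = 25.

25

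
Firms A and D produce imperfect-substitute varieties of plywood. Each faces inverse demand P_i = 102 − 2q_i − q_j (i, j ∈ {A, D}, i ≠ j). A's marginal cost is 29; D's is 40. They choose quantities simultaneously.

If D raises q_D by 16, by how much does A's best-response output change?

Firm A's profit: π = q_A(102 − 2q_A − q_D) − 29q_A.
∂π/∂q_A = 73 − 4q_A − q_D = 0 ⇒ q_A = 18.25 − 0.25q_D.
The reaction-function slope is −0.25, so a 16-unit rise in q_D moves q_A by −0.25 × 16 = −4. A's best response falls — the actions are strategic substitutes.

-4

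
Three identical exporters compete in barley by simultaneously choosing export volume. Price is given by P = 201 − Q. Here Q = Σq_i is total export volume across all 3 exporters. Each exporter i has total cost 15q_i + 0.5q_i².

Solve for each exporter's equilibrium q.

37.2

A representative exporter's profit is π_i = q_i(201 − Q) − 15q_i − 0.5q_i², with Q = q_i + Σ_{j≠i} q_j.
First-order condition: 186 − 3q_i − Σ_{j≠i} q_j = 0.
In a symmetric equilibrium every exporter chooses the same q, so Σ_{j≠i} q_j = 2q. The condition becomes 186 − 5q = 0, giving q = 186/5 = 37.2.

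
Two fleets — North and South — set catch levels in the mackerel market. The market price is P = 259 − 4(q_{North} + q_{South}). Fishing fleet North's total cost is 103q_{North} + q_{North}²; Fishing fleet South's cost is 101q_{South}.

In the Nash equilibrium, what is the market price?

Fishing fleet North's profit: π = q_{North}(259 − 4(q_{North} + q_{South})) − 103q_{North} − q_{North}².
∂π/∂q_{North} = 156 − 10q_{North} − 4q_{South} = 0, so q_{North} = 15.6 − 0.4q_{South}.
For South: ∂π/∂q_{South} = 158 − 8q_{South} − 4q_{North} = 0 ⇒ q_{South} = 19.75 − 0.5q_{North}.
Solving the two reaction functions simultaneously: (1 − (−0.4)(−0.5))q_{North} = 15.6 − 0.4·19.75, so 0.8q_{North} = 7.7 and q_{North} = 9.625.
Then q_{South} = 19.75 − 0.5·9.625 = 14.9375.
Equilibrium price: P = 259 − 4·24.5625 = 160.75.

160.75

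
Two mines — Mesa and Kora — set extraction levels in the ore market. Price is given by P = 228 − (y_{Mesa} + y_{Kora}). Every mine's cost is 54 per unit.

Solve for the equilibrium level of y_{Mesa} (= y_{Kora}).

58

Mine Mesa's profit: π = y_{Mesa}(228 − (y_{Mesa} + y_{Kora})) − 54y_{Mesa}.
∂π/∂y_{Mesa} = 174 − 2y_{Mesa} − y_{Kora} = 0, so y_{Mesa} = 87 − 0.5y_{Kora}.
The game is symmetric, so in equilibrium y_{Kora} = y_{Mesa}: the reaction function gives 1.5y_{Mesa} = 87, hence y_{Mesa} = 58.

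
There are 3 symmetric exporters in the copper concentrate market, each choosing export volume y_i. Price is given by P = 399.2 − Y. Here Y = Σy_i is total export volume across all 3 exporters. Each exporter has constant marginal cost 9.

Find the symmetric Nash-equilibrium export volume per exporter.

A representative exporter's profit is π_i = y_i(399.2 − Y) − 9y_i, with Y = y_i + Σ_{j≠i} y_j.
First-order condition: 390.2 − 2y_i − Σ_{j≠i} y_j = 0.
In a symmetric equilibrium every exporter chooses the same y, so Σ_{j≠i} y_j = 2y. The condition becomes 390.2 − 4y = 0, giving y = 390.2/4 = 97.55.

97.55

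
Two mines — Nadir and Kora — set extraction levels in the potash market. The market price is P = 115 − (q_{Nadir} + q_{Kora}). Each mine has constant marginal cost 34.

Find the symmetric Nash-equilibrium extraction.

27

Mine Nadir's profit: π = q_{Nadir}(115 − (q_{Nadir} + q_{Kora})) − 34q_{Nadir}.
∂π/∂q_{Nadir} = 81 − 2q_{Nadir} − q_{Kora} = 0, so q_{Nadir} = 40.5 − 0.5q_{Kora}.
The game is symmetric, so in equilibrium q_{Kora} = q_{Nadir}: the reaction function gives 1.5q_{Nadir} = 40.5, hence q_{Nadir} = 27.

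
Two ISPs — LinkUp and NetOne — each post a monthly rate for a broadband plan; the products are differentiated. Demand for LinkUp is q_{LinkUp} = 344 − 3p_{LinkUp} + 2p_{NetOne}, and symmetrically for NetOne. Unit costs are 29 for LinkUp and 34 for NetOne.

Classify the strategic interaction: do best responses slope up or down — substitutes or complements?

LinkUp's profit: π = (p_{LinkUp} − 29)(344 − 3p_{LinkUp} + 2p_{NetOne}).
∂π/∂p_{LinkUp} = 431 − 6p_{LinkUp} + 2p_{NetOne} = 0 ⇒ p_{LinkUp} = 431/6 + (1/3)p_{NetOne}.
The best-response slope dp_{LinkUp}/dp_{NetOne} = 1/3 > 0: the reaction function is upward-sloping, so the choices are strategic complements.

strategic complements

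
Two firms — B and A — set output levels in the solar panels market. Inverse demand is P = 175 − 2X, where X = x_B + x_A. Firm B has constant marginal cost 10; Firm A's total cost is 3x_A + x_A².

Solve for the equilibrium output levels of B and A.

32.3, 17.9

Firm B's profit: π = x_B(175 − 2(x_B + x_A)) − 10x_B.
∂π/∂x_B = 165 − 4x_B − 2x_A = 0, so x_B = 41.25 − 0.5x_A.
For A: ∂π/∂x_A = 172 − 6x_A − 2x_B = 0 ⇒ x_A = 86/3 − (1/3)x_B.
Substituting the second reaction function into the first: x_B = 41.25 − 0.5(86/3 − (1/3)x_B), which gives (5/6)x_B = 323/12 ⇒ x_B = 32.3.
Then x_A = 86/3 − (1/3)·32.3 = 17.9.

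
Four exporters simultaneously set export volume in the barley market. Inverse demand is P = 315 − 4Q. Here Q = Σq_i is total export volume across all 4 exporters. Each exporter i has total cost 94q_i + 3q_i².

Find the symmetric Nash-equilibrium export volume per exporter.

8.5

A representative exporter's profit is π_i = q_i(315 − 4Q) − 94q_i − 3q_i², with Q = q_i + Σ_{j≠i} q_j.
First-order condition: 221 − 14q_i − 4Σ_{j≠i} q_j = 0.
Imposing symmetry (q_j = q for all j) turns Σ_{j≠i} q_j into 3q, so 221 = 26q and q = 8.5.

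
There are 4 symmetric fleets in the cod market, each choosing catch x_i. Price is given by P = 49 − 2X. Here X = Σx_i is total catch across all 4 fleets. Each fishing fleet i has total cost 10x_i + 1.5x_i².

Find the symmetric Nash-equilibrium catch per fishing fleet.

3

A representative fishing fleet's profit is π_i = x_i(49 − 2X) − 10x_i − 1.5x_i², with X = x_i + Σ_{j≠i} x_j.
First-order condition: 39 − 7x_i − 2Σ_{j≠i} x_j = 0.
Imposing symmetry (x_j = x for all j) turns Σ_{j≠i} x_j into 3x, so 39 = 13x and x = 3.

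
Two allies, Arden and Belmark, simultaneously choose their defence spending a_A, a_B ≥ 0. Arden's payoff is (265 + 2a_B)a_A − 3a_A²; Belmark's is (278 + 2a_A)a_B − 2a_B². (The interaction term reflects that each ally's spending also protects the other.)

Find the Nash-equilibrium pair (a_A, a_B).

Expanding Arden's payoff: 265a_A + 2a_Ba_A − 3a_A².
∂π/∂a_A = 265 + 2a_B − 6a_A = 0, so a_A = 265/6 + (1/3)a_B.
Likewise for Belmark: a_B = 69.5 + 0.5a_A.
Plugging a_B into Arden's best response: a_A = 265/6 + (1/3)(69.5 + 0.5a_A) ⇒ (5/6)a_A = 202/3, so a_A = 80.8.
Then a_B = 69.5 + 0.5·80.8 = 109.9.

80.8, 109.9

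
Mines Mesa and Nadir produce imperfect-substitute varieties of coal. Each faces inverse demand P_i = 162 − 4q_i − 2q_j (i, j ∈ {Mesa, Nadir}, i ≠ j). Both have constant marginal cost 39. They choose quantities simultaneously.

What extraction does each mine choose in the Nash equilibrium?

Mine Mesa's profit: π = q_{Mesa}(162 − 4q_{Mesa} − 2q_{Nadir}) − 39q_{Mesa}.
∂π/∂q_{Mesa} = 123 − 8q_{Mesa} − 2q_{Nadir} = 0 ⇒ q_{Mesa} = 15.375 − 0.25q_{Nadir}.
By symmetry q_{Nadir} = q_{Mesa}; substituting into the reaction function, 1.25q_{Mesa} = 15.375 and q_{Mesa} = 12.3.

12.3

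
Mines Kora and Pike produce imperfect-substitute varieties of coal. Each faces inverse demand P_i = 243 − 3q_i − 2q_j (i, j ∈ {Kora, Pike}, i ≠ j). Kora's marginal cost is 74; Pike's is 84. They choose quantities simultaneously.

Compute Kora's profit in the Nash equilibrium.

Mine Kora's profit: π = q_{Kora}(243 − 3q_{Kora} − 2q_{Pike}) − 74q_{Kora}.
∂π/∂q_{Kora} = 169 − 6q_{Kora} − 2q_{Pike} = 0 ⇒ q_{Kora} = 169/6 − (1/3)q_{Pike}.
Similarly q_{Pike} = 26.5 − (1/3)q_{Kora}.
Plugging q_{Pike} into Kora's best response: q_{Kora} = 169/6 − (1/3)(26.5 − (1/3)q_{Kora}) ⇒ (8/9)q_{Kora} = 58/3, so q_{Kora} = 21.75.
Then q_{Pike} = 26.5 − (1/3)·21.75 = 19.25.
P_{Kora} = 243 − 3·21.75 − 2·19.25 = 139.25.
Profit = (139.25 − 74)·21.75 = 1419.1875.

1419.1875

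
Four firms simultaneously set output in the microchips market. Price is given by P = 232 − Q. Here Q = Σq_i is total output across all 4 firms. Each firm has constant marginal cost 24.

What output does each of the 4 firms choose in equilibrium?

A representative firm's profit is π_i = q_i(232 − Q) − 24q_i, with Q = q_i + Σ_{j≠i} q_j.
First-order condition: 208 − 2q_i − Σ_{j≠i} q_j = 0.
With identical firms, set every q_j = q: then 208 − 2q − 3q = 0, i.e. q = 208/5 = 41.6.

41.6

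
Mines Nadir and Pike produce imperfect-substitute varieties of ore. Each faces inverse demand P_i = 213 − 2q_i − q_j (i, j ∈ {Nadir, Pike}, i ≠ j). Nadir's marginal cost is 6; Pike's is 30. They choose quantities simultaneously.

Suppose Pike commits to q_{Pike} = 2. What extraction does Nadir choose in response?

Mine Nadir's profit: π = q_{Nadir}(213 − 2q_{Nadir} − q_{Pike}) − 6q_{Nadir}.
∂π/∂q_{Nadir} = 207 − 4q_{Nadir} − q_{Pike} = 0 ⇒ q_{Nadir} = 51.75 − 0.25q_{Pike}.
At q_{Pike} = 2: q_{Nadir} = 51.75 − 0.25·2 = 51.25.

51.25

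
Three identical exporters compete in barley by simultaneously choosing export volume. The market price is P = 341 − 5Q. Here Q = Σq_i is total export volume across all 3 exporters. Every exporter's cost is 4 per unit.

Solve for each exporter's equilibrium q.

16.85

A representative exporter's profit is π_i = q_i(341 − 5Q) − 4q_i, with Q = q_i + Σ_{j≠i} q_j.
First-order condition: 337 − 10q_i − 5Σ_{j≠i} q_j = 0.
In a symmetric equilibrium every exporter chooses the same q, so Σ_{j≠i} q_j = 2q. The condition becomes 337 − 20q = 0, giving q = 337/20 = 16.85.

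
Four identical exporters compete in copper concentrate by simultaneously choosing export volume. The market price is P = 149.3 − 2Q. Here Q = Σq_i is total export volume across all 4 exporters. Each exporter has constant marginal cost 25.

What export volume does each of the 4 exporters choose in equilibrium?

12.43

A representative exporter's profit is π_i = q_i(149.3 − 2Q) − 25q_i, with Q = q_i + Σ_{j≠i} q_j.
First-order condition: 124.3 − 4q_i − 2Σ_{j≠i} q_j = 0.
With identical exporters, set every q_j = q: then 124.3 − 4q − 6q = 0, i.e. q = 124.3/10 = 12.43.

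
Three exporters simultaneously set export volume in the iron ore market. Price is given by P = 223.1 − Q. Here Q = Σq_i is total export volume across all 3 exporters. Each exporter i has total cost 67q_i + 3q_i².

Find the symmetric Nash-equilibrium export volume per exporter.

15.61

A representative exporter's profit is π_i = q_i(223.1 − Q) − 67q_i − 3q_i², with Q = q_i + Σ_{j≠i} q_j.
First-order condition: 156.1 − 8q_i − Σ_{j≠i} q_j = 0.
With identical exporters, set every q_j = q: then 156.1 − 8q − 2q = 0, i.e. q = 156.1/10 = 15.61.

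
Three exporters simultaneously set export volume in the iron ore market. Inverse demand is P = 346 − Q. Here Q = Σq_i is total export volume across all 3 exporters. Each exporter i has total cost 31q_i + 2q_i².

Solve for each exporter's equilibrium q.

A representative exporter's profit is π_i = q_i(346 − Q) − 31q_i − 2q_i², with Q = q_i + Σ_{j≠i} q_j.
First-order condition: 315 − 6q_i − Σ_{j≠i} q_j = 0.
Imposing symmetry (q_j = q for all j) turns Σ_{j≠i} q_j into 2q, so 315 = 8q and q = 39.375.

39.375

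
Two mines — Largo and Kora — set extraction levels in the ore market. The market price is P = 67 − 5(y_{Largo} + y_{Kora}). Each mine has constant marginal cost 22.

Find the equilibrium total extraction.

Mine Largo's profit: π = y_{Largo}(67 − 5(y_{Largo} + y_{Kora})) − 22y_{Largo}.
∂π/∂y_{Largo} = 45 − 10y_{Largo} − 5y_{Kora} = 0, so y_{Largo} = 4.5 − 0.5y_{Kora}.
Setting y_{Largo} = y_{Kora} in the reaction function: y_{Largo} = 4.5 − 0.5y_{Largo}, so y_{Largo} = 4.5 / 1.5 = 3.
Total extraction: 3 + 3 = 6.

6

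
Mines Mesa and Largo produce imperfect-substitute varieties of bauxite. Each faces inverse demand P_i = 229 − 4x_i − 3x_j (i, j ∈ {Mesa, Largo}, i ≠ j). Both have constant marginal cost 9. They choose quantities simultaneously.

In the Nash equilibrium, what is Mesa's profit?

Mine Mesa's profit: π = x_{Mesa}(229 − 4x_{Mesa} − 3x_{Largo}) − 9x_{Mesa}.
∂π/∂x_{Mesa} = 220 − 8x_{Mesa} − 3x_{Largo} = 0 ⇒ x_{Mesa} = 27.5 − 0.375x_{Largo}.
The game is symmetric, so in equilibrium x_{Largo} = x_{Mesa}: the reaction function gives 1.375x_{Mesa} = 27.5, hence x_{Mesa} = 20.
P_{Mesa} = 229 − 4·20 − 3·20 = 89.
Profit = (89 − 9)·20 = 1600.

1600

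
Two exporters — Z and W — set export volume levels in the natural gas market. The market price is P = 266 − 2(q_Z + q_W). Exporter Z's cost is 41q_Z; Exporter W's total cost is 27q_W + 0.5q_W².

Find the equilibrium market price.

Exporter Z's profit: π = q_Z(266 − 2(q_Z + q_W)) − 41q_Z.
∂π/∂q_Z = 225 − 4q_Z − 2q_W = 0, so q_Z = 56.25 − 0.5q_W.
For W: ∂π/∂q_W = 239 − 5q_W − 2q_Z = 0 ⇒ q_W = 47.8 − 0.4q_Z.
Solving the two reaction functions simultaneously: (1 − (−0.5)(−0.4))q_Z = 56.25 − 0.5·47.8, so 0.8q_Z = 32.35 and q_Z = 40.4375.
Then q_W = 47.8 − 0.4·40.4375 = 31.625.
Equilibrium price: P = 266 − 2·72.0625 = 121.875.

121.875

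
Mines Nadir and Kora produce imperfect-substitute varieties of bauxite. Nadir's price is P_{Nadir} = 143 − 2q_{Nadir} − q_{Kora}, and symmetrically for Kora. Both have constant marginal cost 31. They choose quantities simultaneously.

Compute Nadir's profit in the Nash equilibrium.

Mine Nadir's profit: π = q_{Nadir}(143 − 2q_{Nadir} − q_{Kora}) − 31q_{Nadir}.
∂π/∂q_{Nadir} = 112 − 4q_{Nadir} − q_{Kora} = 0 ⇒ q_{Nadir} = 28 − 0.25q_{Kora}.
Setting q_{Nadir} = q_{Kora} in the reaction function: q_{Nadir} = 28 − 0.25q_{Nadir}, so q_{Nadir} = 28 / 1.25 = 22.4.
P_{Nadir} = 143 − 2·22.4 − 22.4 = 75.8.
Profit = (75.8 − 31)·22.4 = 1003.52.

1003.52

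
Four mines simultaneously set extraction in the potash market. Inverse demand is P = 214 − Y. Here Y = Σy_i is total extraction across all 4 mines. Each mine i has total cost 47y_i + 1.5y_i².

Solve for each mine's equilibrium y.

A representative mine's profit is π_i = y_i(214 − Y) − 47y_i − 1.5y_i², with Y = y_i + Σ_{j≠i} y_j.
First-order condition: 167 − 5y_i − Σ_{j≠i} y_j = 0.
In a symmetric equilibrium every mine chooses the same y, so Σ_{j≠i} y_j = 3y. The condition becomes 167 − 8y = 0, giving y = 167/8 = 20.875.

20.875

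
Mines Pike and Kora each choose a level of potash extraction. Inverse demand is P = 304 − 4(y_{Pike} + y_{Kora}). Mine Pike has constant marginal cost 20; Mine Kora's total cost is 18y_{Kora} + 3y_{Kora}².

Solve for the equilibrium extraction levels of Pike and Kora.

29.5, 12

Mine Pike's profit: π = y_{Pike}(304 − 4(y_{Pike} + y_{Kora})) − 20y_{Pike}.
∂π/∂y_{Pike} = 284 − 8y_{Pike} − 4y_{Kora} = 0, so y_{Pike} = 35.5 − 0.5y_{Kora}.
For Kora: ∂π/∂y_{Kora} = 286 − 14y_{Kora} − 4y_{Pike} = 0 ⇒ y_{Kora} = 143/7 − (2/7)y_{Pike}.
Plugging y_{Kora} into Pike's best response: y_{Pike} = 35.5 − 0.5(143/7 − (2/7)y_{Pike}) ⇒ (6/7)y_{Pike} = 177/7, so y_{Pike} = 29.5.
Then y_{Kora} = 143/7 − (2/7)·29.5 = 12.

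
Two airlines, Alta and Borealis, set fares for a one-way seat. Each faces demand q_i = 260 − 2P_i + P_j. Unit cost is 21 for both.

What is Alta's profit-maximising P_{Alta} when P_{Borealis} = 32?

Alta's profit: π = (P_{Alta} − 21)(260 − 2P_{Alta} + P_{Borealis}).
∂π/∂P_{Alta} = 302 − 4P_{Alta} + P_{Borealis} = 0 ⇒ P_{Alta} = 75.5 + 0.25P_{Borealis}.
At P_{Borealis} = 32: P_{Alta} = 75.5 + 0.25·32 = 83.5.

83.5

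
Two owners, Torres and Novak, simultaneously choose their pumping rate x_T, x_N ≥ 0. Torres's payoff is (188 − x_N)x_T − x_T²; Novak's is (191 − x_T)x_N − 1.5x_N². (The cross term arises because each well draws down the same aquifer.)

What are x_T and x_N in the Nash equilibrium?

Expanding Torres's payoff: 188x_T − x_Nx_T − x_T².
∂π/∂x_T = 188 − x_N − 2x_T = 0, so x_T = 94 − 0.5x_N.
Likewise for Novak: x_N = 191/3 − (1/3)x_T.
Plugging x_N into Torres's best response: x_T = 94 − 0.5(191/3 − (1/3)x_T) ⇒ (5/6)x_T = 373/6, so x_T = 74.6.
Then x_N = 191/3 − (1/3)·74.6 = 38.8.

74.6, 38.8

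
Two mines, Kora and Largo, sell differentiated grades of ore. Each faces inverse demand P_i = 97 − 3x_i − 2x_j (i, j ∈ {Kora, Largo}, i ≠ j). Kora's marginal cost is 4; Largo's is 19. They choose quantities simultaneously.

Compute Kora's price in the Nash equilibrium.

41.6875

Mine Kora's profit: π = x_{Kora}(97 − 3x_{Kora} − 2x_{Largo}) − 4x_{Kora}.
∂π/∂x_{Kora} = 93 − 6x_{Kora} − 2x_{Largo} = 0 ⇒ x_{Kora} = 15.5 − (1/3)x_{Largo}.
Similarly x_{Largo} = 13 − (1/3)x_{Kora}.
Solving the two reaction functions simultaneously: (1 − (−1/3)(−1/3))x_{Kora} = 15.5 − (1/3)·13, so (8/9)x_{Kora} = 67/6 and x_{Kora} = 12.5625.
Then x_{Largo} = 13 − (1/3)·12.5625 = 8.8125.
P_{Kora} = 97 − 3·12.5625 − 2·8.8125 = 41.6875.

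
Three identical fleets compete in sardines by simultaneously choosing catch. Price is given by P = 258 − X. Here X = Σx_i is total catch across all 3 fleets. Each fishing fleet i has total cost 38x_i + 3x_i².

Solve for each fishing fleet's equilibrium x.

A representative fishing fleet's profit is π_i = x_i(258 − X) − 38x_i − 3x_i², with X = x_i + Σ_{j≠i} x_j.
First-order condition: 220 − 8x_i − Σ_{j≠i} x_j = 0.
In a symmetric equilibrium every fishing fleet chooses the same x, so Σ_{j≠i} x_j = 2x. The condition becomes 220 − 10x = 0, giving x = 220/10 = 22.

22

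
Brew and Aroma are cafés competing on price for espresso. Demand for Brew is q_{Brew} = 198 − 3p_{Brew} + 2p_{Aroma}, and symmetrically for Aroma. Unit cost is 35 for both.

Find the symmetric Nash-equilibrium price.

75.75

Brew's profit: π = (p_{Brew} − 35)(198 − 3p_{Brew} + 2p_{Aroma}).
∂π/∂p_{Brew} = 303 − 6p_{Brew} + 2p_{Aroma} = 0 ⇒ p_{Brew} = 50.5 + (1/3)p_{Aroma}.
By symmetry p_{Aroma} = p_{Brew}; substituting into the reaction function, (2/3)p_{Brew} = 50.5 and p_{Brew} = 75.75.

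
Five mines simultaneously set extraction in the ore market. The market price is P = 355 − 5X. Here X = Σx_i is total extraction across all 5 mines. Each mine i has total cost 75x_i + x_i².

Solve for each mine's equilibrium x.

A representative mine's profit is π_i = x_i(355 − 5X) − 75x_i − x_i², with X = x_i + Σ_{j≠i} x_j.
First-order condition: 280 − 12x_i − 5Σ_{j≠i} x_j = 0.
Imposing symmetry (x_j = x for all j) turns Σ_{j≠i} x_j into 4x, so 280 = 32x and x = 8.75.

8.75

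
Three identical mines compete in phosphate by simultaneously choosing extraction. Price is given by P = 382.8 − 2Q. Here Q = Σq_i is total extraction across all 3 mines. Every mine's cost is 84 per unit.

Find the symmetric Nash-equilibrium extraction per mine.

A representative mine's profit is π_i = q_i(382.8 − 2Q) − 84q_i, with Q = q_i + Σ_{j≠i} q_j.
First-order condition: 298.8 − 4q_i − 2Σ_{j≠i} q_j = 0.
Imposing symmetry (q_j = q for all j) turns Σ_{j≠i} q_j into 2q, so 298.8 = 8q and q = 37.35.

37.35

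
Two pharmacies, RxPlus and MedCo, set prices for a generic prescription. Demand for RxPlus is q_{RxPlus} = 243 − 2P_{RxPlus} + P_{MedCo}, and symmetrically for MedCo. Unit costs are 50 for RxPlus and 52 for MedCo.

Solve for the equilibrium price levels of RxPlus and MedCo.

114.6, 115.4

RxPlus's profit: π = (P_{RxPlus} − 50)(243 − 2P_{RxPlus} + P_{MedCo}).
∂π/∂P_{RxPlus} = 343 − 4P_{RxPlus} + P_{MedCo} = 0 ⇒ P_{RxPlus} = 85.75 + 0.25P_{MedCo}.
Similarly P_{MedCo} = 86.75 + 0.25P_{RxPlus}.
Solving the two reaction functions simultaneously: (1 − (0.25)(0.25))P_{RxPlus} = 85.75 + 0.25·86.75, so 0.9375P_{RxPlus} = 107.4375 and P_{RxPlus} = 114.6.
Then P_{MedCo} = 86.75 + 0.25·114.6 = 115.4.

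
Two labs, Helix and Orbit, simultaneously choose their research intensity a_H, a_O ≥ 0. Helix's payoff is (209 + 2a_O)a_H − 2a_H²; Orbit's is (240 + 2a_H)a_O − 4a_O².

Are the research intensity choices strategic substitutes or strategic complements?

strategic complements

Expanding Helix's payoff: 209a_H + 2a_Oa_H − 2a_H².
∂π/∂a_H = 209 + 2a_O − 4a_H = 0, so a_H = 52.25 + 0.5a_O.
The best-response slope da_H/da_O = 0.5 > 0: the reaction function is upward-sloping, so the choices are strategic complements.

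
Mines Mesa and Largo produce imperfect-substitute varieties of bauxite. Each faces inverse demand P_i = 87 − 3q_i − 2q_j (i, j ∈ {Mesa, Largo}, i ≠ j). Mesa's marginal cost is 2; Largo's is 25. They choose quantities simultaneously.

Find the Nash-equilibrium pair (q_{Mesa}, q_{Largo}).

12.0625, 6.3125

Mine Mesa's profit: π = q_{Mesa}(87 − 3q_{Mesa} − 2q_{Largo}) − 2q_{Mesa}.
∂π/∂q_{Mesa} = 85 − 6q_{Mesa} − 2q_{Largo} = 0 ⇒ q_{Mesa} = 85/6 − (1/3)q_{Largo}.
Similarly q_{Largo} = 31/3 − (1/3)q_{Mesa}.
Plugging q_{Largo} into Mesa's best response: q_{Mesa} = 85/6 − (1/3)(31/3 − (1/3)q_{Mesa}) ⇒ (8/9)q_{Mesa} = 193/18, so q_{Mesa} = 12.0625.
Then q_{Largo} = 31/3 − (1/3)·12.0625 = 6.3125.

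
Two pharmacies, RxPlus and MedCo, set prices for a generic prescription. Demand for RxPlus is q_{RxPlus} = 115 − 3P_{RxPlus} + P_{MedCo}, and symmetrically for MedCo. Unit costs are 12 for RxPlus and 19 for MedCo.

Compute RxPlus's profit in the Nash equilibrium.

RxPlus's profit: π = (P_{RxPlus} − 12)(115 − 3P_{RxPlus} + P_{MedCo}).
∂π/∂P_{RxPlus} = 151 − 6P_{RxPlus} + P_{MedCo} = 0 ⇒ P_{RxPlus} = 151/6 + (1/6)P_{MedCo}.
Similarly P_{MedCo} = 86/3 + (1/6)P_{RxPlus}.
Plugging P_{MedCo} into RxPlus's best response: P_{RxPlus} = 151/6 + (1/6)(86/3 + (1/6)P_{RxPlus}) ⇒ (35/36)P_{RxPlus} = 539/18, so P_{RxPlus} = 30.8.
Then P_{MedCo} = 86/3 + (1/6)·30.8 = 33.8.
q_{RxPlus} = 115 − 3·30.8 + 33.8 = 56.4.
Profit = (30.8 − 12)·56.4 = 1060.32.

1060.32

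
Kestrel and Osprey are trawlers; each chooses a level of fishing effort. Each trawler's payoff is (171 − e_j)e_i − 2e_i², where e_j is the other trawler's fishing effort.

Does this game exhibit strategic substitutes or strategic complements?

strategic substitutes

Kestrel's payoff is (171 − e_O)e_K − 2e_K².
∂π/∂e_K = 171 − e_O − 4e_K = 0, so e_K = 42.75 − 0.25e_O.
The best-response slope de_K/de_O = −0.25 < 0: the reaction function is downward-sloping, so the choices are strategic substitutes.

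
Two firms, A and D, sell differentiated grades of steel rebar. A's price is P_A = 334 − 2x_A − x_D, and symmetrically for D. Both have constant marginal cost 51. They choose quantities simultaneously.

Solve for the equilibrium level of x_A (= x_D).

56.6

Firm A's profit: π = x_A(334 − 2x_A − x_D) − 51x_A.
∂π/∂x_A = 283 − 4x_A − x_D = 0 ⇒ x_A = 70.75 − 0.25x_D.
The game is symmetric, so in equilibrium x_D = x_A: the reaction function gives 1.25x_A = 70.75, hence x_A = 56.6.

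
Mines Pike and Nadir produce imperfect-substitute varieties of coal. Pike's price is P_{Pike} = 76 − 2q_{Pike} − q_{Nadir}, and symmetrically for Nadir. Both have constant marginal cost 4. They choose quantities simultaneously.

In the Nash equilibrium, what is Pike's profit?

414.72

Mine Pike's profit: π = q_{Pike}(76 − 2q_{Pike} − q_{Nadir}) − 4q_{Pike}.
∂π/∂q_{Pike} = 72 − 4q_{Pike} − q_{Nadir} = 0 ⇒ q_{Pike} = 18 − 0.25q_{Nadir}.
Setting q_{Pike} = q_{Nadir} in the reaction function: q_{Pike} = 18 − 0.25q_{Pike}, so q_{Pike} = 18 / 1.25 = 14.4.
P_{Pike} = 76 − 2·14.4 − 14.4 = 32.8.
Profit = (32.8 − 4)·14.4 = 414.72.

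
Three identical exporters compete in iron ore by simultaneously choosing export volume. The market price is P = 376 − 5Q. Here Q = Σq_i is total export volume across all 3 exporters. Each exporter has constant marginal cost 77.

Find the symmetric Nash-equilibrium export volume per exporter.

14.95

A representative exporter's profit is π_i = q_i(376 − 5Q) − 77q_i, with Q = q_i + Σ_{j≠i} q_j.
First-order condition: 299 − 10q_i − 5Σ_{j≠i} q_j = 0.
With identical exporters, set every q_j = q: then 299 − 10q − 10q = 0, i.e. q = 299/20 = 14.95.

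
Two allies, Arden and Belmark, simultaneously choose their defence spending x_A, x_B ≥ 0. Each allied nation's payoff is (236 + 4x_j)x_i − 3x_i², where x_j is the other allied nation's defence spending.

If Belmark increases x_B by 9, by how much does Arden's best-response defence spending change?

Arden's payoff is (236 + 4x_B)x_A − 3x_A².
∂π/∂x_A = 236 + 4x_B − 6x_A = 0, so x_A = 118/3 + (2/3)x_B.
The reaction-function slope is 2/3, so a 9-unit rise in x_B moves x_A by 2/3 × 9 = 6. Arden's best response rises — the actions are strategic complements.

6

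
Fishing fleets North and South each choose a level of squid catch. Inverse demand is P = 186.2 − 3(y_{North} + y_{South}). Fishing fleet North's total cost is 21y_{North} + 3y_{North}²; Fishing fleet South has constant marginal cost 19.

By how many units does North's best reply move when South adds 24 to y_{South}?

Fishing fleet North's profit: π = y_{North}(186.2 − 3(y_{North} + y_{South})) − 21y_{North} − 3y_{North}².
∂π/∂y_{North} = 165.2 − 12y_{North} − 3y_{South} = 0, so y_{North} = 413/30 − 0.25y_{South}.
The reaction-function slope is −0.25, so a 24-unit rise in y_{South} moves y_{North} by −0.25 × 24 = −6. North's best response falls — the actions are strategic substitutes.

-6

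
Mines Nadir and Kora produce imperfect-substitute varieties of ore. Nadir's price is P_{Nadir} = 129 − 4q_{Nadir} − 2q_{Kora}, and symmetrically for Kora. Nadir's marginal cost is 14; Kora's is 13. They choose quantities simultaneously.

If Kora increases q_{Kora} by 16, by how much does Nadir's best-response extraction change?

-4

Mine Nadir's profit: π = q_{Nadir}(129 − 4q_{Nadir} − 2q_{Kora}) − 14q_{Nadir}.
∂π/∂q_{Nadir} = 115 − 8q_{Nadir} − 2q_{Kora} = 0 ⇒ q_{Nadir} = 14.375 − 0.25q_{Kora}.
The reaction-function slope is −0.25, so a 16-unit rise in q_{Kora} moves q_{Nadir} by −0.25 × 16 = −4. Nadir's best response falls — the actions are strategic substitutes.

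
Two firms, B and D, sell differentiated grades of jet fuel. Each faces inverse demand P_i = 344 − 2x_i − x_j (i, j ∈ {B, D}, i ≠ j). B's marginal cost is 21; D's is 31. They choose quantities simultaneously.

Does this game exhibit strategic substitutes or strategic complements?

strategic substitutes

Firm B's profit: π = x_B(344 − 2x_B − x_D) − 21x_B.
∂π/∂x_B = 323 − 4x_B − x_D = 0 ⇒ x_B = 80.75 − 0.25x_D.
The best-response slope dx_B/dx_D = −0.25 < 0: the reaction function is downward-sloping, so the choices are strategic substitutes.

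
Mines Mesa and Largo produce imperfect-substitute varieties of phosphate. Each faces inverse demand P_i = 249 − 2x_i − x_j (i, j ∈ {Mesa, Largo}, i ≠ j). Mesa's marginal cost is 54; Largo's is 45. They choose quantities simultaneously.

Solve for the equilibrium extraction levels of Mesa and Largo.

Mine Mesa's profit: π = x_{Mesa}(249 − 2x_{Mesa} − x_{Largo}) − 54x_{Mesa}.
∂π/∂x_{Mesa} = 195 − 4x_{Mesa} − x_{Largo} = 0 ⇒ x_{Mesa} = 48.75 − 0.25x_{Largo}.
Similarly x_{Largo} = 51 − 0.25x_{Mesa}.
Plugging x_{Largo} into Mesa's best response: x_{Mesa} = 48.75 − 0.25(51 − 0.25x_{Mesa}) ⇒ 0.9375x_{Mesa} = 36, so x_{Mesa} = 38.4.
Then x_{Largo} = 51 − 0.25·38.4 = 41.4.

38.4, 41.4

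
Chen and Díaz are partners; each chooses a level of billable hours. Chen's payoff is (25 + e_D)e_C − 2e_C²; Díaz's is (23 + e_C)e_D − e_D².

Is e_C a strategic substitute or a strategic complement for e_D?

strategic complements

Expanding Chen's payoff: 25e_C + e_De_C − 2e_C².
∂π/∂e_C = 25 + e_D − 4e_C = 0, so e_C = 6.25 + 0.25e_D.
The best-response slope de_C/de_D = 0.25 > 0: the reaction function is upward-sloping, so the choices are strategic complements.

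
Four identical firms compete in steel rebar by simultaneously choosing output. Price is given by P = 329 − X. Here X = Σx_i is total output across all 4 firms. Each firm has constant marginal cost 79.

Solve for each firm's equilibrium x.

A representative firm's profit is π_i = x_i(329 − X) − 79x_i, with X = x_i + Σ_{j≠i} x_j.
First-order condition: 250 − 2x_i − Σ_{j≠i} x_j = 0.
With identical firms, set every x_j = x: then 250 − 2x − 3x = 0, i.e. x = 250/5 = 50.

50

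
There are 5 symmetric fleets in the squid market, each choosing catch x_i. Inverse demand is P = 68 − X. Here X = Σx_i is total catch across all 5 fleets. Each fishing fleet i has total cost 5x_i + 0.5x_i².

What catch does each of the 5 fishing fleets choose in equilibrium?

9

A representative fishing fleet's profit is π_i = x_i(68 − X) − 5x_i − 0.5x_i², with X = x_i + Σ_{j≠i} x_j.
First-order condition: 63 − 3x_i − Σ_{j≠i} x_j = 0.
With identical fishing fleets, set every x_j = x: then 63 − 3x − 4x = 0, i.e. x = 63/7 = 9.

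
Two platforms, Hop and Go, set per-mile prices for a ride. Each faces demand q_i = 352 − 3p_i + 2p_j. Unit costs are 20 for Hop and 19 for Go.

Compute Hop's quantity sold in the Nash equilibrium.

248.4375

Hop's profit: π = (p_{Hop} − 20)(352 − 3p_{Hop} + 2p_{Go}).
∂π/∂p_{Hop} = 412 − 6p_{Hop} + 2p_{Go} = 0 ⇒ p_{Hop} = 206/3 + (1/3)p_{Go}.
Similarly p_{Go} = 409/6 + (1/3)p_{Hop}.
Plugging p_{Go} into Hop's best response: p_{Hop} = 206/3 + (1/3)(409/6 + (1/3)p_{Hop}) ⇒ (8/9)p_{Hop} = 1645/18, so p_{Hop} = 102.8125.
Then p_{Go} = 409/6 + (1/3)·102.8125 = 102.4375.
q_{Hop} = 352 − 3·102.8125 + 2·102.4375 = 248.4375.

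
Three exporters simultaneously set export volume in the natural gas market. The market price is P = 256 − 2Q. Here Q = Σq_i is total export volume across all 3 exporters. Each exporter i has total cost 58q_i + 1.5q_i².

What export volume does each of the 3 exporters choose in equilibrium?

A representative exporter's profit is π_i = q_i(256 − 2Q) − 58q_i − 1.5q_i², with Q = q_i + Σ_{j≠i} q_j.
First-order condition: 198 − 7q_i − 2Σ_{j≠i} q_j = 0.
In a symmetric equilibrium every exporter chooses the same q, so Σ_{j≠i} q_j = 2q. The condition becomes 198 − 11q = 0, giving q = 198/11 = 18.

18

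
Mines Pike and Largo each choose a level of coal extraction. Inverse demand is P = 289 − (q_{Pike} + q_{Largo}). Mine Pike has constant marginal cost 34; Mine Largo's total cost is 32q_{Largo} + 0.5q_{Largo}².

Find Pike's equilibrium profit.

10322.56

Mine Pike's profit: π = q_{Pike}(289 − (q_{Pike} + q_{Largo})) − 34q_{Pike}.
∂π/∂q_{Pike} = 255 − 2q_{Pike} − q_{Largo} = 0, so q_{Pike} = 127.5 − 0.5q_{Largo}.
For Largo: ∂π/∂q_{Largo} = 257 − 3q_{Largo} − q_{Pike} = 0 ⇒ q_{Largo} = 257/3 − (1/3)q_{Pike}.
Substituting the second reaction function into the first: q_{Pike} = 127.5 − 0.5(257/3 − (1/3)q_{Pike}), which gives (5/6)q_{Pike} = 254/3 ⇒ q_{Pike} = 101.6.
Then q_{Largo} = 257/3 − (1/3)·101.6 = 51.8.
Price P = 289 − 153.4 = 135.6.
Pike's profit: (135.6 − 34)·101.6 = 10322.56.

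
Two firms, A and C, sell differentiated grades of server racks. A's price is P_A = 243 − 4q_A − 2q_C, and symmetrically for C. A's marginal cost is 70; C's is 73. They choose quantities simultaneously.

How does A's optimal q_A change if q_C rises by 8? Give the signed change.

Firm A's profit: π = q_A(243 − 4q_A − 2q_C) − 70q_A.
∂π/∂q_A = 173 − 8q_A − 2q_C = 0 ⇒ q_A = 21.625 − 0.25q_C.
The reaction-function slope is −0.25, so an 8-unit rise in q_C moves q_A by −0.25 × 8 = −2. A's best response falls — the actions are strategic substitutes.

-2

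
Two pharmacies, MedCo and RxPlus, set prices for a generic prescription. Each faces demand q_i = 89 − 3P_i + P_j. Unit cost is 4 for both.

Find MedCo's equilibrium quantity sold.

48.6

MedCo's profit: π = (P_{MedCo} − 4)(89 − 3P_{MedCo} + P_{RxPlus}).
∂π/∂P_{MedCo} = 101 − 6P_{MedCo} + P_{RxPlus} = 0 ⇒ P_{MedCo} = 101/6 + (1/6)P_{RxPlus}.
By symmetry P_{RxPlus} = P_{MedCo}; substituting into the reaction function, (5/6)P_{MedCo} = 101/6 and P_{MedCo} = 20.2.
q_{MedCo} = 89 − 3·20.2 + 20.2 = 48.6.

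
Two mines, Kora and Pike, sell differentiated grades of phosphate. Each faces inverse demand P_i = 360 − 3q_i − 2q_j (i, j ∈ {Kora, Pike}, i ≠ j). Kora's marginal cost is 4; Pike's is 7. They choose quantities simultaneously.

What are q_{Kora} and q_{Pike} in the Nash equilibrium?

Mine Kora's profit: π = q_{Kora}(360 − 3q_{Kora} − 2q_{Pike}) − 4q_{Kora}.
∂π/∂q_{Kora} = 356 − 6q_{Kora} − 2q_{Pike} = 0 ⇒ q_{Kora} = 178/3 − (1/3)q_{Pike}.
Similarly q_{Pike} = 353/6 − (1/3)q_{Kora}.
Substituting the second reaction function into the first: q_{Kora} = 178/3 − (1/3)(353/6 − (1/3)q_{Kora}), which gives (8/9)q_{Kora} = 715/18 ⇒ q_{Kora} = 44.6875.
Then q_{Pike} = 353/6 − (1/3)·44.6875 = 43.9375.

44.6875, 43.9375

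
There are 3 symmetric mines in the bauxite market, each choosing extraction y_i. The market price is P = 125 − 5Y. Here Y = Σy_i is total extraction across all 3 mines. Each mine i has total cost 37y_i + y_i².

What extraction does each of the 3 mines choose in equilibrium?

4

A representative mine's profit is π_i = y_i(125 − 5Y) − 37y_i − y_i², with Y = y_i + Σ_{j≠i} y_j.
First-order condition: 88 − 12y_i − 5Σ_{j≠i} y_j = 0.
Imposing symmetry (y_j = y for all j) turns Σ_{j≠i} y_j into 2y, so 88 = 22y and y = 4.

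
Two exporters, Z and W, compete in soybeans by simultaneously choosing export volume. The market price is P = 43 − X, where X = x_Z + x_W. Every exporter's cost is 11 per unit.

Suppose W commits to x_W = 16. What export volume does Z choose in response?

8

Exporter Z's profit: π = x_Z(43 − (x_Z + x_W)) − 11x_Z.
∂π/∂x_Z = 32 − 2x_Z − x_W = 0, so x_Z = 16 − 0.5x_W.
At x_W = 16: x_Z = 16 − 0.5·16 = 8.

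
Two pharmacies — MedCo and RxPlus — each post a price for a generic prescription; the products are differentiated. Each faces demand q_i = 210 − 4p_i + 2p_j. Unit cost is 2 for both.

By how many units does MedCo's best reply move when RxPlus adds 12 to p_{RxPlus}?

3

MedCo's profit: π = (p_{MedCo} − 2)(210 − 4p_{MedCo} + 2p_{RxPlus}).
∂π/∂p_{MedCo} = 218 − 8p_{MedCo} + 2p_{RxPlus} = 0 ⇒ p_{MedCo} = 27.25 + 0.25p_{RxPlus}.
The reaction-function slope is 0.25, so a 12-unit rise in p_{RxPlus} moves p_{MedCo} by 0.25 × 12 = 3. MedCo's best response rises — the actions are strategic complements.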